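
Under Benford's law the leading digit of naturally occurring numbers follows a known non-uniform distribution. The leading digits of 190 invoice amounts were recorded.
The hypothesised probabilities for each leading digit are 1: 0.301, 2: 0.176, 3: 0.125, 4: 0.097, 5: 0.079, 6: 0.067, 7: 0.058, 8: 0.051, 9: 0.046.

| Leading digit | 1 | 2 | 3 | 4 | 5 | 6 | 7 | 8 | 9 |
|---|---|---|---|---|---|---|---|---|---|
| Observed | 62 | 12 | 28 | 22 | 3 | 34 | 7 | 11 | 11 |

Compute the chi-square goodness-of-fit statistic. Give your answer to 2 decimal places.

62.98

Expected counts E_i = n·p_i: 190×0.301 = 57.19, 190×0.176 = 33.44, 190×0.125 = 23.75, 190×0.097 = 18.43, 190×0.079 = 15.01, 190×0.067 = 12.73, 190×0.058 = 11.02, 190×0.051 = 9.69, 190×0.046 = 8.74.
χ² = (62−57.19)²/57.19 + (12−33.44)²/33.44 + (28−23.75)²/23.75 + (22−18.43)²/18.43 + (3−15.01)²/15.01 + (34−12.73)²/12.73 + (7−11.02)²/11.02 + (11−9.69)²/9.69 + (11−8.74)²/8.74
   = 0.405 + 13.746 + 0.761 + 0.692 + 9.610 + 35.539 + 1.466 + 0.177 + 0.584
Sum = 62.98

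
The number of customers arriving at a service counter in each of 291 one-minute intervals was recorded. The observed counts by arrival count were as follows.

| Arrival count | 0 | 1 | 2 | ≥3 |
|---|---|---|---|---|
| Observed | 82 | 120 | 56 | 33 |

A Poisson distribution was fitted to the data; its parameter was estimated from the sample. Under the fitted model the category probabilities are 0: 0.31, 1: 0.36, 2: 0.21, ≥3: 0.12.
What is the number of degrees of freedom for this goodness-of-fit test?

There are k = 4 categories and 1 parameter estimated from the data, so df = 4 − 1 − 1 = 2.

2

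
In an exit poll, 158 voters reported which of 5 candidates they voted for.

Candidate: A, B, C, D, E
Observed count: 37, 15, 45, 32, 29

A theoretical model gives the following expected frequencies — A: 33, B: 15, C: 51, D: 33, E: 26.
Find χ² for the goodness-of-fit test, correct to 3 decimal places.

χ² = (37−33)²/33 + (15−15)²/15 + (45−51)²/51 + (32−33)²/33 + (29−26)²/26
   = 0.4848 + 0.0000 + 0.7059 + 0.0303 + 0.3462
Sum = 1.567

1.567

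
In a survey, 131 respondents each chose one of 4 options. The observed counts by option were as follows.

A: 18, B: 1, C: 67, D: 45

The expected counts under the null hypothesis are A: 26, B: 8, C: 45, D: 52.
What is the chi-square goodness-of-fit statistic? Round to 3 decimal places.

20.284

A: (18 − 26)²/26 = 64/26 = 2.4615
B: (1 − 8)²/8 = 49/8 = 6.1250
C: (67 − 45)²/45 = 484/45 = 10.7556
D: (45 − 52)²/52 = 49/52 = 0.9423
Sum = 20.284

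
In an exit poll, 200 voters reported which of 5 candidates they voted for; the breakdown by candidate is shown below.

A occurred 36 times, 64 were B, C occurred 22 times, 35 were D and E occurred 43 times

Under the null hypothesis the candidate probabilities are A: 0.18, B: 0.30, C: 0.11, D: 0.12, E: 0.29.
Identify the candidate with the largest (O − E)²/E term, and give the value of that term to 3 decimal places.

Expected counts E_i = n·p_i: 200×0.18 = 36, 200×0.30 = 60, 200×0.11 = 22, 200×0.12 = 24, 200×0.29 = 58.
cat         O        E   (O−E)²/E
A          36       36     0.0000
B          64       60     0.2667
C          22       22     0.0000
D          35       24     5.0417
E          43       58     3.8793
The largest term is for D: 5.042.

D, 5.042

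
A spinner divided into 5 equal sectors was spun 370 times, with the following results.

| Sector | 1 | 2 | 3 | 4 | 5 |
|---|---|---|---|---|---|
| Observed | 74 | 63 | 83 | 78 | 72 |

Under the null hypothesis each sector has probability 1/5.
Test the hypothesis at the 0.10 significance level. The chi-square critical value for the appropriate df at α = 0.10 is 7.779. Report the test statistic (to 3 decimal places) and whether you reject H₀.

3.000; do not reject

Under H₀ each category has probability 1/5, so each expected count is 370/5 = 74.
cat         O        E   (O−E)²/E
1          74       74     0.0000
2          63       74     1.6351
3          83       74     1.0946
4          78       74     0.2162
5          72       74     0.0541
Sum = 3.000
df = 4. Since 3.000 < 7.779, we do not reject H₀.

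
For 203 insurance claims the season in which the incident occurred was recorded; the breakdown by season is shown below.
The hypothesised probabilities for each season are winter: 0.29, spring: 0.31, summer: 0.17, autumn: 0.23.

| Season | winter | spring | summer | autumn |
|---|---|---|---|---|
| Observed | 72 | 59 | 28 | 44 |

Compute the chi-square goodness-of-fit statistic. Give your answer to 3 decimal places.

Expected counts E_i = n·p_i: 203×0.29 = 58.87, 203×0.31 = 62.93, 203×0.17 = 34.51, 203×0.23 = 46.69.
cat         O        E   (O−E)²/E
winter     72    58.87     2.9284
spring     59    62.93     0.2454
summer     28    34.51     1.2281
autumn     44    46.69     0.1550
Sum = 4.557

4.557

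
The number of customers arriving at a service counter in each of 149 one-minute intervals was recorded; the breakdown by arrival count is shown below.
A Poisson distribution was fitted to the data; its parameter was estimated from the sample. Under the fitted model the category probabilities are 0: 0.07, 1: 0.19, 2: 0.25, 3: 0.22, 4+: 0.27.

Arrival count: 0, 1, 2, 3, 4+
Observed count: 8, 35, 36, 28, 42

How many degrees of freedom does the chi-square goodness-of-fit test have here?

There are k = 5 categories and 1 parameter estimated from the data, so df = 5 − 1 − 1 = 3.

3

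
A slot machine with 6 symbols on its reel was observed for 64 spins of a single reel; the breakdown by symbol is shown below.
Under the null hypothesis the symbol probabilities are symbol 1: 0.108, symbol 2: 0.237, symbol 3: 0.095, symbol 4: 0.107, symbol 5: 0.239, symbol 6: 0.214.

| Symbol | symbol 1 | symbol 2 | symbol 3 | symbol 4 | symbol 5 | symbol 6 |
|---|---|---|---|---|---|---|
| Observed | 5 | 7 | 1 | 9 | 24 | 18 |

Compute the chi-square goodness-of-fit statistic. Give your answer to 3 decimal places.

16.154

Expected counts E_i = n·p_i: 64×0.108 = 6.912, 64×0.237 = 15.168, 64×0.095 = 6.08, 64×0.107 = 6.848, 64×0.239 = 15.296, 64×0.214 = 13.696.
χ² = (5−6.912)²/6.912 + (7−15.168)²/15.168 + (1−6.08)²/6.08 + (9−6.848)²/6.848 + (24−15.296)²/15.296 + (18−13.696)²/13.696
   = 0.5289 + 4.3985 + 4.2445 + 0.6763 + 4.9529 + 1.3525
Sum = 16.154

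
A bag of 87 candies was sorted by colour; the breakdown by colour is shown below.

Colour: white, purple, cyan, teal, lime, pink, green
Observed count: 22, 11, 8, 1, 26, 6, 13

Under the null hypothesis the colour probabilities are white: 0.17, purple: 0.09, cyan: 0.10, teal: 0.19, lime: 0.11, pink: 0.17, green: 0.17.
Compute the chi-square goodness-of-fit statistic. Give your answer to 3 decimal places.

53.093

Expected counts E_i = n·p_i: 87×0.17 = 14.79, 87×0.09 = 7.83, 87×0.10 = 8.7, 87×0.19 = 16.53, 87×0.11 = 9.57, 87×0.17 = 14.79, 87×0.17 = 14.79.
χ² = (22−14.79)²/14.79 + (11−7.83)²/7.83 + (8−8.7)²/8.7 + (1−16.53)²/16.53 + (26−9.57)²/9.57 + (6−14.79)²/14.79 + (13−14.79)²/14.79
   = 3.5148 + 1.2834 + 0.0563 + 14.5905 + 28.2074 + 5.2241 + 0.2166
Sum = 53.093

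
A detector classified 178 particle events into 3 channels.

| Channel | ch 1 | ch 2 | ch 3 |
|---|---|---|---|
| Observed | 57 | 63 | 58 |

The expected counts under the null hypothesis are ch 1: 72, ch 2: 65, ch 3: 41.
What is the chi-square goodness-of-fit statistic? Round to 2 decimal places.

cat         O        E   (O−E)²/E
ch 1       57       72      3.125
ch 2       63       65      0.062
ch 3       58       41      7.049
Sum = 10.24

10.24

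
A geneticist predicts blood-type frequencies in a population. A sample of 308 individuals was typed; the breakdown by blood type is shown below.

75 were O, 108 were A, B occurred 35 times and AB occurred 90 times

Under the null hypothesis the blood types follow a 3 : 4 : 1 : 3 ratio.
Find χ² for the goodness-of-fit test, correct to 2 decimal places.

3.29

Ratio total = 11. Expected counts: 308×3/11 = 84, 308×4/11 = 112, 308×1/11 = 28, 308×3/11 = 84.
cat         O        E   (O−E)²/E
O          75       84      0.964
A         108      112      0.143
B          35       28      1.750
AB         90       84      0.429
Sum = 3.29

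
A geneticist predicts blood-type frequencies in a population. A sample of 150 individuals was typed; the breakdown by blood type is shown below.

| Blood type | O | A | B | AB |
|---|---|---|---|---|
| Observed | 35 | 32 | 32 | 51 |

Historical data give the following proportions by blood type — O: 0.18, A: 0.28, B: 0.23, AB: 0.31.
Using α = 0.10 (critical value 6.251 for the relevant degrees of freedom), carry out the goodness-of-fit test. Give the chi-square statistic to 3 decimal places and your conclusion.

Expected counts E_i = n·p_i: 150×0.18 = 27, 150×0.28 = 42, 150×0.23 = 34.5, 150×0.31 = 46.5.
χ² = (35−27)²/27 + (32−42)²/42 + (32−34.5)²/34.5 + (51−46.5)²/46.5
   = 2.3704 + 2.3810 + 0.1812 + 0.4355
Sum = 5.368
df = 3. Since 5.368 < 6.251, we do not reject H₀.

5.368; do not reject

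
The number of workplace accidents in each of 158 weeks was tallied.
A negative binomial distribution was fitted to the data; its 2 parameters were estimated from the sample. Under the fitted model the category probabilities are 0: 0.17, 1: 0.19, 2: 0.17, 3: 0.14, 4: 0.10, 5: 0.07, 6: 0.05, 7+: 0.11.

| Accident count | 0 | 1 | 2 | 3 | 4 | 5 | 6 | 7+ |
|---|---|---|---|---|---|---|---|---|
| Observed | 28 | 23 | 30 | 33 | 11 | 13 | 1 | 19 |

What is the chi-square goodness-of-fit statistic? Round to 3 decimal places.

15.385

Expected counts E_i = n·p_i: 158×0.17 = 26.86, 158×0.19 = 30.02, 158×0.17 = 26.86, 158×0.14 = 22.12, 158×0.10 = 15.8, 158×0.07 = 11.06, 158×0.05 = 7.9, 158×0.11 = 17.38.
χ² = (28−26.86)²/26.86 + (23−30.02)²/30.02 + (30−26.86)²/26.86 + (33−22.12)²/22.12 + (11−15.8)²/15.8 + (13−11.06)²/11.06 + (1−7.9)²/7.9 + (19−17.38)²/17.38
   = 0.0484 + 1.6416 + 0.3671 + 5.3515 + 1.4582 + 0.3403 + 6.0266 + 0.1510
Sum = 15.385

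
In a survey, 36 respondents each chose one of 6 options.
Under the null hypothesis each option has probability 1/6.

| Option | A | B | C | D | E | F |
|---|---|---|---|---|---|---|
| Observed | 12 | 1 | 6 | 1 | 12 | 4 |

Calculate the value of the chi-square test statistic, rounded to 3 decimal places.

Under H₀ each category has probability 1/6, so each expected count is 36/6 = 6.
χ² = (12−6)²/6 + (1−6)²/6 + (6−6)²/6 + (1−6)²/6 + (12−6)²/6 + (4−6)²/6
   = 6.0000 + 4.1667 + 0.0000 + 4.1667 + 6.0000 + 0.6667
Sum = 21.000

21.000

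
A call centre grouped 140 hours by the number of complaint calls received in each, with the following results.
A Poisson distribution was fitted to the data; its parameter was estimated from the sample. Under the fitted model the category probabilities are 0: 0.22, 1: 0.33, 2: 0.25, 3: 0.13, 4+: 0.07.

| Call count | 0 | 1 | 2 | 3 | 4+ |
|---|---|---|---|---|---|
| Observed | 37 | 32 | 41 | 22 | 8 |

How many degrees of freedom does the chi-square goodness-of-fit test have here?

There are k = 5 categories and 1 parameter estimated from the data, so df = 5 − 1 − 1 = 3.

3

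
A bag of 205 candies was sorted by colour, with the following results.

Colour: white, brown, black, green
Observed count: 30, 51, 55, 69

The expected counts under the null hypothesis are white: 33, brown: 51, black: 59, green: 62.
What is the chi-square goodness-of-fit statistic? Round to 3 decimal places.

cat         O        E   (O−E)²/E
white      30       33     0.2727
brown      51       51     0.0000
black      55       59     0.2712
green      69       62     0.7903
Sum = 1.334

1.334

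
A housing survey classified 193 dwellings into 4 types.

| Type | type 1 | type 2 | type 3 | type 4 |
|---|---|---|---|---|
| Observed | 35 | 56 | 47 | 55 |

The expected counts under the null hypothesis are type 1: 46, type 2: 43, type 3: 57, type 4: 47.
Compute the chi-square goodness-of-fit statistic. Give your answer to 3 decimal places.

9.677

χ² = (35−46)²/46 + (56−43)²/43 + (47−57)²/57 + (55−47)²/47
   = 2.6304 + 3.9302 + 1.7544 + 1.3617
Sum = 9.677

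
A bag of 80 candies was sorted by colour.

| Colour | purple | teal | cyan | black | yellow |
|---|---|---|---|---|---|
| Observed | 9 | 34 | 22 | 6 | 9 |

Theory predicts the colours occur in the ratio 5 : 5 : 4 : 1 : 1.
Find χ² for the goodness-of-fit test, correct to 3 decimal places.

Ratio total = 16. Expected counts: 80×5/16 = 25, 80×5/16 = 25, 80×4/16 = 20, 80×1/16 = 5, 80×1/16 = 5.
cat         O        E   (O−E)²/E
purple      9       25    10.2400
teal       34       25     3.2400
cyan       22       20     0.2000
black       6        5     0.2000
yellow      9        5     3.2000
Sum = 17.080

17.080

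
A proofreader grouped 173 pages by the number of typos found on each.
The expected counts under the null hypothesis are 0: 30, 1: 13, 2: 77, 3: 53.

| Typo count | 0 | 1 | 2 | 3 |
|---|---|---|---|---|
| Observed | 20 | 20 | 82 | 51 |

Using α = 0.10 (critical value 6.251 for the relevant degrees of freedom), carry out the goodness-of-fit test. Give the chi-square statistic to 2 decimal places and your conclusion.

0: (20 − 30)²/30 = 100/30 = 3.333
1: (20 − 13)²/13 = 49/13 = 3.769
2: (82 − 77)²/77 = 25/77 = 0.325
3: (51 − 53)²/53 = 4/53 = 0.075
Sum = 7.50
df = 3. Since 7.50 > 6.251, we reject H₀.

7.50; reject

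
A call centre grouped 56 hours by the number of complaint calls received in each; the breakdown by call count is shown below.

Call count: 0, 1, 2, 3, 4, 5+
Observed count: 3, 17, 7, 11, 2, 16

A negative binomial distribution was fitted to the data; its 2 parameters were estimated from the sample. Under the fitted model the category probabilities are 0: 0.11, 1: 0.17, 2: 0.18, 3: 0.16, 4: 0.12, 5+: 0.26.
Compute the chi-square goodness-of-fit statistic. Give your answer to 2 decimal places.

12.36

Expected counts E_i = n·p_i: 56×0.11 = 6.16, 56×0.17 = 9.52, 56×0.18 = 10.08, 56×0.16 = 8.96, 56×0.12 = 6.72, 56×0.26 = 14.56.
χ² = (3−6.16)²/6.16 + (17−9.52)²/9.52 + (7−10.08)²/10.08 + (11−8.96)²/8.96 + (2−6.72)²/6.72 + (16−14.56)²/14.56
   = 1.621 + 5.877 + 0.941 + 0.464 + 3.315 + 0.142
Sum = 12.36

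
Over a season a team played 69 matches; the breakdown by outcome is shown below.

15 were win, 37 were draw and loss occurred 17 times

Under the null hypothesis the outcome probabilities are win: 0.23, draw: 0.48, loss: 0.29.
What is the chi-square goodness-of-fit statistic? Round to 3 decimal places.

Expected counts E_i = n·p_i: 69×0.23 = 15.87, 69×0.48 = 33.12, 69×0.29 = 20.01.
cat         O        E   (O−E)²/E
win        15    15.87     0.0477
draw       37    33.12     0.4545
loss       17    20.01     0.4528
Sum = 0.955

0.955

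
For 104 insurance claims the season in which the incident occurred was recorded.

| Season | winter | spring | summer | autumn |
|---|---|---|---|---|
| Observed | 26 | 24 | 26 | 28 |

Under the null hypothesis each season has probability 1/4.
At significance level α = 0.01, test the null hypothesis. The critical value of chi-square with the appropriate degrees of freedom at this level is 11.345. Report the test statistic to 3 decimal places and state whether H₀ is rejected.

Expected count for each of the 4 categories: 104/4 = 26.
cat         O        E   (O−E)²/E
winter     26       26     0.0000
spring     24       26     0.1538
summer     26       26     0.0000
autumn     28       26     0.1538
Sum = 0.308
df = 3. Since 0.308 < 11.345, we do not reject H₀.

0.308; do not reject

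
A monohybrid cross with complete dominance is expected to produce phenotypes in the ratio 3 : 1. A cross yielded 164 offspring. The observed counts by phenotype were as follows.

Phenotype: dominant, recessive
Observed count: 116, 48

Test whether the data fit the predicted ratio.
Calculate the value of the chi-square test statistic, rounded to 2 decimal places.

1.59

Ratio total = 4. Expected counts: 164×3/4 = 123, 164×1/4 = 41.
dominant: (116 − 123)²/123 = 49/123 = 0.398
recessive: (48 − 41)²/41 = 49/41 = 1.195
Sum = 1.59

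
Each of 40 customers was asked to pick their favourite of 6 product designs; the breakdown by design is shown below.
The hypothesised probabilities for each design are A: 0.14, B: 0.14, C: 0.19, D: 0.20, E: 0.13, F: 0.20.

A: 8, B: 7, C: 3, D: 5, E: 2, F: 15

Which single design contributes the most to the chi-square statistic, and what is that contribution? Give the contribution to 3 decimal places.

Expected counts E_i = n·p_i: 40×0.14 = 5.6, 40×0.14 = 5.6, 40×0.19 = 7.6, 40×0.20 = 8, 40×0.13 = 5.2, 40×0.20 = 8.
cat         O        E   (O−E)²/E
A           8      5.6     1.0286
B           7      5.6     0.3500
C           3      7.6     2.7842
D           5        8     1.1250
E           2      5.2     1.9692
F          15        8     6.1250
The largest term is for F: 6.125.

F, 6.125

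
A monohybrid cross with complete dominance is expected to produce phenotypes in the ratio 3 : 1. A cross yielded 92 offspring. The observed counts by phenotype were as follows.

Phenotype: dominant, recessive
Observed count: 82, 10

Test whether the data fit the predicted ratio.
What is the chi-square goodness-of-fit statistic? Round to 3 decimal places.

9.797

Ratio total = 4. Expected counts: 92×3/4 = 69, 92×1/4 = 23.
dominant: (82 − 69)²/69 = 169/69 = 2.4493
recessive: (10 − 23)²/23 = 169/23 = 7.3478
Sum = 9.797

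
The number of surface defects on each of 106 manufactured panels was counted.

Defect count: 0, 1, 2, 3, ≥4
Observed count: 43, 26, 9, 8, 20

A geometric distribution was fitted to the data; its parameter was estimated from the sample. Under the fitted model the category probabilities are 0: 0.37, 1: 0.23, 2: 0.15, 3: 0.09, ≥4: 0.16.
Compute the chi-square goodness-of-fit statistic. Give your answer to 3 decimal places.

4.260

Expected counts E_i = n·p_i: 106×0.37 = 39.22, 106×0.23 = 24.38, 106×0.15 = 15.9, 106×0.09 = 9.54, 106×0.16 = 16.96.
0: (43 − 39.22)²/39.22 = 14.2884/39.22 = 0.3643
1: (26 − 24.38)²/24.38 = 2.6244/24.38 = 0.1076
2: (9 − 15.9)²/15.9 = 47.61/15.9 = 2.9943
3: (8 − 9.54)²/9.54 = 2.3716/9.54 = 0.2486
≥4: (20 − 16.96)²/16.96 = 9.2416/16.96 = 0.5449
Sum = 4.260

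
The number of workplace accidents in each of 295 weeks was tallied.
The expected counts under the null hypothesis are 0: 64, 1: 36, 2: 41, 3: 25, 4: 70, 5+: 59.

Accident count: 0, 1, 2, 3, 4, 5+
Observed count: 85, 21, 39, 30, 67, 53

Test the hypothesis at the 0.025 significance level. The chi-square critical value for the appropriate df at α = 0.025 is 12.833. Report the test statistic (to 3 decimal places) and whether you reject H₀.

14.977; reject

cat         O        E   (O−E)²/E
0          85       64     6.8906
1          21       36     6.2500
2          39       41     0.0976
3          30       25     1.0000
4          67       70     0.1286
5+         53       59     0.6102
Sum = 14.977
df = 5. Since 14.977 > 12.833, we reject H₀.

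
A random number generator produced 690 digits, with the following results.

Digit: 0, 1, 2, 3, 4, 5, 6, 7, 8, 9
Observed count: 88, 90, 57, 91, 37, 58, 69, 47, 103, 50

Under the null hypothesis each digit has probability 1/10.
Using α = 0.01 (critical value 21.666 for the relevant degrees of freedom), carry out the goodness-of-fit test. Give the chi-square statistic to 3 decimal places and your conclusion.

Under H₀ each category has probability 1/10, so each expected count is 690/10 = 69.
cat         O        E   (O−E)²/E
0          88       69     5.2319
1          90       69     6.3913
2          57       69     2.0870
3          91       69     7.0145
4          37       69    14.8406
5          58       69     1.7536
6          69       69     0.0000
7          47       69     7.0145
8         103       69    16.7536
9          50       69     5.2319
Sum = 66.319
df = 9. Since 66.319 > 21.666, we reject H₀.

66.319; reject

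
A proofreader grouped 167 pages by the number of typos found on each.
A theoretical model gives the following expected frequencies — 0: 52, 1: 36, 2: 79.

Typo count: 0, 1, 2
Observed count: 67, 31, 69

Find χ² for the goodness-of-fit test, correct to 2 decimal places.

cat         O        E   (O−E)²/E
0          67       52      4.327
1          31       36      0.694
2          69       79      1.266
Sum = 6.29

6.29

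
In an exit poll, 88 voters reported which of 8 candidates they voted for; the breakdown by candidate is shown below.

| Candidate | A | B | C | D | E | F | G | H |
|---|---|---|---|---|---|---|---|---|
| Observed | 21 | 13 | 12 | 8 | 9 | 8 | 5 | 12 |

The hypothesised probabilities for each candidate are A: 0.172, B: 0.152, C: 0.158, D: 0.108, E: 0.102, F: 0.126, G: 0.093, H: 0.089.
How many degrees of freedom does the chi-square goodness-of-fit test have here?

There are k = 8 categories and no parameters were estimated from the data, so df = 8 − 1 = 7.

7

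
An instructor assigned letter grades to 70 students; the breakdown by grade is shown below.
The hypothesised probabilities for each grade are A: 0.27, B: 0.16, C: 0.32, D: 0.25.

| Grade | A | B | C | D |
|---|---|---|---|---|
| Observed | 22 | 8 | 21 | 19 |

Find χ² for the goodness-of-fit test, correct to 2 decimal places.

1.64

Expected counts E_i = n·p_i: 70×0.27 = 18.9, 70×0.16 = 11.2, 70×0.32 = 22.4, 70×0.25 = 17.5.
A: (22 − 18.9)²/18.9 = 9.61/18.9 = 0.508
B: (8 − 11.2)²/11.2 = 10.24/11.2 = 0.914
C: (21 − 22.4)²/22.4 = 1.96/22.4 = 0.088
D: (19 − 17.5)²/17.5 = 2.25/17.5 = 0.129
Sum = 1.64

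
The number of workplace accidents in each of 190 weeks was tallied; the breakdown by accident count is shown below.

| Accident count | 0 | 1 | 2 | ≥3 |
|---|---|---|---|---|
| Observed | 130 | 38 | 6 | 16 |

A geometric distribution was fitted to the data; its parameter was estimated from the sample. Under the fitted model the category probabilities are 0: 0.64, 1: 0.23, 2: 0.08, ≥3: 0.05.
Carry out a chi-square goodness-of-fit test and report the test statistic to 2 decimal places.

Expected counts E_i = n·p_i: 190×0.64 = 121.6, 190×0.23 = 43.7, 190×0.08 = 15.2, 190×0.05 = 9.5.
χ² = (130−121.6)²/121.6 + (38−43.7)²/43.7 + (6−15.2)²/15.2 + (16−9.5)²/9.5
   = 0.580 + 0.743 + 5.568 + 4.447
Sum = 11.34

11.34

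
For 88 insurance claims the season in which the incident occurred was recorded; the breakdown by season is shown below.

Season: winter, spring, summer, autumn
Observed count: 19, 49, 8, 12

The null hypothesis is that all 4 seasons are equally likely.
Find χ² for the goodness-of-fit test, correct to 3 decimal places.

47.000

Expected count for each of the 4 categories: 88/4 = 22.
cat         O        E   (O−E)²/E
winter     19       22     0.4091
spring     49       22    33.1364
summer      8       22     8.9091
autumn     12       22     4.5455
Sum = 47.000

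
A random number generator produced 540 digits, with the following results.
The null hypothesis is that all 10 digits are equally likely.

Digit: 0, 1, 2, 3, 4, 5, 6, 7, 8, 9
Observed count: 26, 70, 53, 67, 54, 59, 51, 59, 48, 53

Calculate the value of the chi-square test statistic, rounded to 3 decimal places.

24.185

Under H₀ each category has probability 1/10, so each expected count is 540/10 = 54.
χ² = (26−54)²/54 + (70−54)²/54 + (53−54)²/54 + (67−54)²/54 + (54−54)²/54 + (59−54)²/54 + (51−54)²/54 + (59−54)²/54 + (48−54)²/54 + (53−54)²/54
   = 14.5185 + 4.7407 + 0.0185 + 3.1296 + 0.0000 + 0.4630 + 0.1667 + 0.4630 + 0.6667 + 0.0185
Sum = 24.185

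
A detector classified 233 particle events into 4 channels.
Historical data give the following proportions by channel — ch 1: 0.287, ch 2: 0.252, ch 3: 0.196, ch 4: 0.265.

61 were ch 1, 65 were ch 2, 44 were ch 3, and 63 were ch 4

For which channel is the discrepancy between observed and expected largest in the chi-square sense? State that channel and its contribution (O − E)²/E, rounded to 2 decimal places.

Expected counts E_i = n·p_i: 233×0.287 = 66.871, 233×0.252 = 58.716, 233×0.196 = 45.668, 233×0.265 = 61.745.
cat         O        E   (O−E)²/E
ch 1       61   66.871      0.515
ch 2       65   58.716      0.673
ch 3       44   45.668      0.061
ch 4       63   61.745      0.026
The largest term is for ch 2: 0.67.

ch 2, 0.67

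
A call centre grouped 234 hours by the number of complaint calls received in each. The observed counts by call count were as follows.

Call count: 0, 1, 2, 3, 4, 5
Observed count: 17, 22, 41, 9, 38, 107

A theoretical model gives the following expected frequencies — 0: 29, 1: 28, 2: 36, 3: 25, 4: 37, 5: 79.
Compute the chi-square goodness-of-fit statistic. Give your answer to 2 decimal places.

cat         O        E   (O−E)²/E
0          17       29      4.966
1          22       28      1.286
2          41       36      0.694
3           9       25     10.240
4          38       37      0.027
5         107       79      9.924
Sum = 27.14

27.14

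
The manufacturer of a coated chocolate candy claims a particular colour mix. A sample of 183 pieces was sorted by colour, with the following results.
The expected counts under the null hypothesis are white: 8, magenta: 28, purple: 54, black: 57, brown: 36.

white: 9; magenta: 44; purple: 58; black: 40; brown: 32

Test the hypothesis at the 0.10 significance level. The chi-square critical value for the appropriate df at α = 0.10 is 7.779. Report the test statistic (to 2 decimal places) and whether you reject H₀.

χ² = (9−8)²/8 + (44−28)²/28 + (58−54)²/54 + (40−57)²/57 + (32−36)²/36
   = 0.125 + 9.143 + 0.296 + 5.070 + 0.444
Sum = 15.08
df = 4. Since 15.08 > 7.779, we reject H₀.

15.08; reject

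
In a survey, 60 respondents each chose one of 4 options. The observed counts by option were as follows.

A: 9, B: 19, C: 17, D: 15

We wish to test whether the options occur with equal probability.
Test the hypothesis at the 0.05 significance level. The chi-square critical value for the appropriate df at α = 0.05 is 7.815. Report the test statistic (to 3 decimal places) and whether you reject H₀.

Under H₀ each category has probability 1/4, so each expected count is 60/4 = 15.
A: (9 − 15)²/15 = 36/15 = 2.4000
B: (19 − 15)²/15 = 16/15 = 1.0667
C: (17 − 15)²/15 = 4/15 = 0.2667
D: (15 − 15)²/15 = 0/15 = 0.0000
Sum = 3.733
df = 3. Since 3.733 < 7.815, we do not reject H₀.

3.733; do not reject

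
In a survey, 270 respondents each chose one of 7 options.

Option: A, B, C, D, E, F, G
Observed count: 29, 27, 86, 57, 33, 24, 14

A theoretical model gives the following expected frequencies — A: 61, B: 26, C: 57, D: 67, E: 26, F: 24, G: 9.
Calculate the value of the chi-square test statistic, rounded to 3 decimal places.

χ² = (29−61)²/61 + (27−26)²/26 + (86−57)²/57 + (57−67)²/67 + (33−26)²/26 + (24−24)²/24 + (14−9)²/9
   = 16.7869 + 0.0385 + 14.7544 + 1.4925 + 1.8846 + 0.0000 + 2.7778
Sum = 37.735

37.735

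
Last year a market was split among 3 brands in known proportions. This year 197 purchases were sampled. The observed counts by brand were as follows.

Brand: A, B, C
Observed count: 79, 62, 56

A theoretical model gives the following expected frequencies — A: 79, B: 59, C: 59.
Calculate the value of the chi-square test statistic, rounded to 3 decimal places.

cat         O        E   (O−E)²/E
A          79       79     0.0000
B          62       59     0.1525
C          56       59     0.1525
Sum = 0.305

0.305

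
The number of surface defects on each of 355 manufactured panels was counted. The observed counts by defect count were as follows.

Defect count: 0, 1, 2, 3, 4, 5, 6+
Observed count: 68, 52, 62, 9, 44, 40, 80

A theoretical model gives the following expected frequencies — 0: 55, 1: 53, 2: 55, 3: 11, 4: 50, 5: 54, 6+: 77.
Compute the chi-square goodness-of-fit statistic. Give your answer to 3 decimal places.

8.813

χ² = (68−55)²/55 + (52−53)²/53 + (62−55)²/55 + (9−11)²/11 + (44−50)²/50 + (40−54)²/54 + (80−77)²/77
   = 3.0727 + 0.0189 + 0.8909 + 0.3636 + 0.7200 + 3.6296 + 0.1169
Sum = 8.813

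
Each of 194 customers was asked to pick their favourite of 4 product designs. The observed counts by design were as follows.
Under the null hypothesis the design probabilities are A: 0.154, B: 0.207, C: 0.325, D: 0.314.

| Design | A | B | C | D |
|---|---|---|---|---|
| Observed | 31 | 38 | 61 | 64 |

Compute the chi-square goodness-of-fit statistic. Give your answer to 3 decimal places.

Expected counts E_i = n·p_i: 194×0.154 = 29.876, 194×0.207 = 40.158, 194×0.325 = 63.05, 194×0.314 = 60.916.
A: (31 − 29.876)²/29.876 = 1.263376/29.876 = 0.0423
B: (38 − 40.158)²/40.158 = 4.656964/40.158 = 0.1160
C: (61 − 63.05)²/63.05 = 4.2025/63.05 = 0.0667
D: (64 − 60.916)²/60.916 = 9.511056/60.916 = 0.1561
Sum = 0.381

0.381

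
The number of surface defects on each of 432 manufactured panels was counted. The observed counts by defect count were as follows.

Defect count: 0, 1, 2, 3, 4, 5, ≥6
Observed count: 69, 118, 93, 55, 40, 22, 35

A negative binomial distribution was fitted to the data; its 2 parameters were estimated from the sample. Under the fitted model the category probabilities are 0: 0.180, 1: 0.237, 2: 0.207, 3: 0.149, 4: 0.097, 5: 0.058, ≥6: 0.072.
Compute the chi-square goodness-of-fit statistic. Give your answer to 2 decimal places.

Expected counts E_i = n·p_i: 432×0.180 = 77.76, 432×0.237 = 102.384, 432×0.207 = 89.424, 432×0.149 = 64.368, 432×0.097 = 41.904, 432×0.058 = 25.056, 432×0.072 = 31.104.
cat         O        E   (O−E)²/E
0          69    77.76      0.987
1         118  102.384      2.382
2          93   89.424      0.143
3          55   64.368      1.363
4          40   41.904      0.087
5          22   25.056      0.373
≥6         35   31.104      0.488
Sum = 5.82

5.82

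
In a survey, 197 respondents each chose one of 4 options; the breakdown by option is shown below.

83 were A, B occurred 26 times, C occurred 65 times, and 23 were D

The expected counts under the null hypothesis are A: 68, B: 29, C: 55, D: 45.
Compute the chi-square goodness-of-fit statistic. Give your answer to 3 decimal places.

A: (83 − 68)²/68 = 225/68 = 3.3088
B: (26 − 29)²/29 = 9/29 = 0.3103
C: (65 − 55)²/55 = 100/55 = 1.8182
D: (23 − 45)²/45 = 484/45 = 10.7556
Sum = 16.193

16.193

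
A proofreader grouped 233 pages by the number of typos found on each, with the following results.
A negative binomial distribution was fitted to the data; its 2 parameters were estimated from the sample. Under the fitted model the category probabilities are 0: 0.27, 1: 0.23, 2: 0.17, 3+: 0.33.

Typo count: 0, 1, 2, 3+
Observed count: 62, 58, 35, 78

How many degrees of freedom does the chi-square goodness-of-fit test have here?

There are k = 4 categories and 2 parameters estimated from the data, so df = 4 − 1 − 2 = 1.

1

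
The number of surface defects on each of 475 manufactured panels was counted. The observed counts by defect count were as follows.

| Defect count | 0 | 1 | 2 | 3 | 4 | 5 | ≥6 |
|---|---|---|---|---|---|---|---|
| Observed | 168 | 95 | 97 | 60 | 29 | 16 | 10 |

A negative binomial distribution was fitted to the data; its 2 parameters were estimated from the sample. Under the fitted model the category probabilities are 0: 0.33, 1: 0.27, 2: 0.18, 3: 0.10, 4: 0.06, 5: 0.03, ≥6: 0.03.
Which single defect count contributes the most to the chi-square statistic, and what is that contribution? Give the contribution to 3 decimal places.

Expected counts E_i = n·p_i: 475×0.33 = 156.75, 475×0.27 = 128.25, 475×0.18 = 85.5, 475×0.10 = 47.5, 475×0.06 = 28.5, 475×0.03 = 14.25, 475×0.03 = 14.25.
cat         O        E   (O−E)²/E
0         168   156.75     0.8074
1          95   128.25     8.6204
2          97     85.5     1.5468
3          60     47.5     3.2895
4          29     28.5     0.0088
5          16    14.25     0.2149
≥6         10    14.25     1.2675
The largest term is for 1: 8.620.

1, 8.620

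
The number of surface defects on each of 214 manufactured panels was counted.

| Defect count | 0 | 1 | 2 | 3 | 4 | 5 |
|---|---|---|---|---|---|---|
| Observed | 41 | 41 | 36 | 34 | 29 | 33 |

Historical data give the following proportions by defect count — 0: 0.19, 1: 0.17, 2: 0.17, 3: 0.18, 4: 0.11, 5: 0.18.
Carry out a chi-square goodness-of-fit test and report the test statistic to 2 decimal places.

3.18

Expected counts E_i = n·p_i: 214×0.19 = 40.66, 214×0.17 = 36.38, 214×0.17 = 36.38, 214×0.18 = 38.52, 214×0.11 = 23.54, 214×0.18 = 38.52.
χ² = (41−40.66)²/40.66 + (41−36.38)²/36.38 + (36−36.38)²/36.38 + (34−38.52)²/38.52 + (29−23.54)²/23.54 + (33−38.52)²/38.52
   = 0.003 + 0.587 + 0.004 + 0.530 + 1.266 + 0.791
Sum = 3.18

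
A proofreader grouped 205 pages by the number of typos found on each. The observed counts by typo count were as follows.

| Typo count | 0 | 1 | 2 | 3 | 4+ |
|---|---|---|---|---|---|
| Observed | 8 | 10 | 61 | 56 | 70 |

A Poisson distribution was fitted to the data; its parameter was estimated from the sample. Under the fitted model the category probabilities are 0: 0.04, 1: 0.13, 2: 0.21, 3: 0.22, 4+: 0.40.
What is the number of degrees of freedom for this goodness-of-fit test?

3

There are k = 5 categories and 1 parameter estimated from the data, so df = 5 − 1 − 1 = 3.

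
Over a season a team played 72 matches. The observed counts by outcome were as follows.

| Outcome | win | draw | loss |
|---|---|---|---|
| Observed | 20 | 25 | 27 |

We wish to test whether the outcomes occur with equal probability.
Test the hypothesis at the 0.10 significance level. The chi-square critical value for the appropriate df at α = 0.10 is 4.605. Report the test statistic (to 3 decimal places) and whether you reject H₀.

Under H₀ each category has probability 1/3, so each expected count is 72/3 = 24.
win: (20 − 24)²/24 = 16/24 = 0.6667
draw: (25 − 24)²/24 = 1/24 = 0.0417
loss: (27 − 24)²/24 = 9/24 = 0.3750
Sum = 1.083
df = 2. Since 1.083 < 4.605, we do not reject H₀.

1.083; do not reject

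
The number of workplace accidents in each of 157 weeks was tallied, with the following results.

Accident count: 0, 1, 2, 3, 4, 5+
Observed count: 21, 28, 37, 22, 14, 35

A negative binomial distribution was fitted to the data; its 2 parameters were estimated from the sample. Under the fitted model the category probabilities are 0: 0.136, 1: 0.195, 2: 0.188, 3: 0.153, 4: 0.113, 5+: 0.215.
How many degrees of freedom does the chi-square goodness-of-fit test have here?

There are k = 6 categories and 2 parameters estimated from the data, so df = 6 − 1 − 2 = 3.

3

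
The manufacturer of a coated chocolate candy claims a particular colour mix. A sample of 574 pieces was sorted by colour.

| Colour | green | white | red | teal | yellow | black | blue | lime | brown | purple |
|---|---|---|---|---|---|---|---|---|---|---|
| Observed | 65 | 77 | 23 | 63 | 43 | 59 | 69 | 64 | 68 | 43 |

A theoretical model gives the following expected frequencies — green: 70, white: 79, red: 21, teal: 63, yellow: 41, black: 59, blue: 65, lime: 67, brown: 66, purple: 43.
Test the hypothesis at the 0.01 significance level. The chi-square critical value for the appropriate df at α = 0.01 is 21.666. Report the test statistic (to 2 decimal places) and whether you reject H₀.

1.14; do not reject

χ² = (65−70)²/70 + (77−79)²/79 + (23−21)²/21 + (63−63)²/63 + (43−41)²/41 + (59−59)²/59 + (69−65)²/65 + (64−67)²/67 + (68−66)²/66 + (43−43)²/43
   = 0.357 + 0.051 + 0.190 + 0.000 + 0.098 + 0.000 + 0.246 + 0.134 + 0.061 + 0.000
Sum = 1.14
df = 9. Since 1.14 < 21.666, we do not reject H₀.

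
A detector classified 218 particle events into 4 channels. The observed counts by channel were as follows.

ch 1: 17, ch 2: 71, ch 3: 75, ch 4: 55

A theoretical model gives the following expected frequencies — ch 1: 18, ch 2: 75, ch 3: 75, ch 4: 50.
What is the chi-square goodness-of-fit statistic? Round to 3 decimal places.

0.769

cat         O        E   (O−E)²/E
ch 1       17       18     0.0556
ch 2       71       75     0.2133
ch 3       75       75     0.0000
ch 4       55       50     0.5000
Sum = 0.769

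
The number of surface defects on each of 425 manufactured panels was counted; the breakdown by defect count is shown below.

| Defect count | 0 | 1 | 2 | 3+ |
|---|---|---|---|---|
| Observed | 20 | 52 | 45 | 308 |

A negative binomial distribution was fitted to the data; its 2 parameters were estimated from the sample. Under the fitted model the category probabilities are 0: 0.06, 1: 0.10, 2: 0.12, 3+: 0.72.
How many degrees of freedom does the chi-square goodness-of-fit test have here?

1

There are k = 4 categories and 2 parameters estimated from the data, so df = 4 − 1 − 2 = 1.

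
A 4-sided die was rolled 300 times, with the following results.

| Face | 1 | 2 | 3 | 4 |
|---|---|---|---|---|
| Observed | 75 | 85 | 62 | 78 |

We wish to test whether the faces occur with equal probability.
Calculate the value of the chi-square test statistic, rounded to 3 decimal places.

Expected count for each of the 4 categories: 300/4 = 75.
χ² = (75−75)²/75 + (85−75)²/75 + (62−75)²/75 + (78−75)²/75
   = 0.0000 + 1.3333 + 2.2533 + 0.1200
Sum = 3.707

3.707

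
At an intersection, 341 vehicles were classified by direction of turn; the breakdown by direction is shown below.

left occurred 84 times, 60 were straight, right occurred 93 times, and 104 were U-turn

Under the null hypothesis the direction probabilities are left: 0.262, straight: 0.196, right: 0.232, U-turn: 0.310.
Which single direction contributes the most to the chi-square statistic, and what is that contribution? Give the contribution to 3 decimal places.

right, 2.438

Expected counts E_i = n·p_i: 341×0.262 = 89.342, 341×0.196 = 66.836, 341×0.232 = 79.112, 341×0.310 = 105.71.
left: (84 − 89.342)²/89.342 = 28.536964/89.342 = 0.3194
straight: (60 − 66.836)²/66.836 = 46.730896/66.836 = 0.6992
right: (93 − 79.112)²/79.112 = 192.876544/79.112 = 2.4380
U-turn: (104 − 105.71)²/105.71 = 2.9241/105.71 = 0.0277
The largest term is for right: 2.438.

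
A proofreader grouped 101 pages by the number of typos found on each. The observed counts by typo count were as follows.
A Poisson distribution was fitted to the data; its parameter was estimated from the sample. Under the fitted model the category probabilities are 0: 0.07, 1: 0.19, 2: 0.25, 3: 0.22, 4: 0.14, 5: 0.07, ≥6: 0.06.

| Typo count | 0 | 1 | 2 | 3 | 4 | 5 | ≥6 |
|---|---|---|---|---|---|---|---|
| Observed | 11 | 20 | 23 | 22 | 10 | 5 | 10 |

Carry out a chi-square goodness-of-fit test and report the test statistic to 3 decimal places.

6.801

Expected counts E_i = n·p_i: 101×0.07 = 7.07, 101×0.19 = 19.19, 101×0.25 = 25.25, 101×0.22 = 22.22, 101×0.14 = 14.14, 101×0.07 = 7.07, 101×0.06 = 6.06.
χ² = (11−7.07)²/7.07 + (20−19.19)²/19.19 + (23−25.25)²/25.25 + (22−22.22)²/22.22 + (10−14.14)²/14.14 + (5−7.07)²/7.07 + (10−6.06)²/6.06
   = 2.1846 + 0.0342 + 0.2005 + 0.0022 + 1.2121 + 0.6061 + 2.5617
Sum = 6.801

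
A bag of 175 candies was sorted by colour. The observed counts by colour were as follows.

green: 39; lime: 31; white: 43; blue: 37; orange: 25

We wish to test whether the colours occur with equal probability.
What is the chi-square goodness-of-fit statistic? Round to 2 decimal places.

5.71

Under H₀ each category has probability 1/5, so each expected count is 175/5 = 35.
green: (39 − 35)²/35 = 16/35 = 0.457
lime: (31 − 35)²/35 = 16/35 = 0.457
white: (43 − 35)²/35 = 64/35 = 1.829
blue: (37 − 35)²/35 = 4/35 = 0.114
orange: (25 − 35)²/35 = 100/35 = 2.857
Sum = 5.71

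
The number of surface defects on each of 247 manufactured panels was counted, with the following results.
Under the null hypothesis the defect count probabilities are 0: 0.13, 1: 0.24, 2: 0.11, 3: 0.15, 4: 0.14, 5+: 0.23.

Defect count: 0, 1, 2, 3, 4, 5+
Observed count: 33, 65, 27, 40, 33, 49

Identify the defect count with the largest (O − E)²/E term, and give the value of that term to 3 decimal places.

Expected counts E_i = n·p_i: 247×0.13 = 32.11, 247×0.24 = 59.28, 247×0.11 = 27.17, 247×0.15 = 37.05, 247×0.14 = 34.58, 247×0.23 = 56.81.
cat         O        E   (O−E)²/E
0          33    32.11     0.0247
1          65    59.28     0.5519
2          27    27.17     0.0011
3          40    37.05     0.2349
4          33    34.58     0.0722
5+         49    56.81     1.0737
The largest term is for 5+: 1.074.

5+, 1.074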